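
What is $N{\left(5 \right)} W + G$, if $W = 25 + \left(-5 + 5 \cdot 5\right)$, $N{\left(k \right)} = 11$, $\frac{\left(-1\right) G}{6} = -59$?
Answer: $849$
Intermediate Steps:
$G = 354$ ($G = \left(-6\right) \left(-59\right) = 354$)
$W = 45$ ($W = 25 + \left(-5 + 25\right) = 25 + 20 = 45$)
$N{\left(5 \right)} W + G = 11 \cdot 45 + 354 = 495 + 354 = 849$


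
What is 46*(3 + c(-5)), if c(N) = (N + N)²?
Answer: 4738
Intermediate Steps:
c(N) = 4*N² (c(N) = (2*N)² = 4*N²)
46*(3 + c(-5)) = 46*(3 + 4*(-5)²) = 46*(3 + 4*25) = 46*(3 + 100) = 46*103 = 4738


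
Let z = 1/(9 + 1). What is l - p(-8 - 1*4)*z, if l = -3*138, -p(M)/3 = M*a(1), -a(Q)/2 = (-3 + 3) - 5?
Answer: -450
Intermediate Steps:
a(Q) = 10 (a(Q) = -2*((-3 + 3) - 5) = -2*(0 - 5) = -2*(-5) = 10)
p(M) = -30*M (p(M) = -3*M*10 = -30*M)
z = ⅒ (z = 1/10 = ⅒ ≈ 0.10000)
l = -414
l - p(-8 - 1*4)*z = -414 - (-30*(-8 - 1*4))/10 = -414 - (-30*(-8 - 4))/10 = -414 - (-30*(-12))/10 = -414 - 360/10 = -414 - 1*36 = -414 - 36 = -450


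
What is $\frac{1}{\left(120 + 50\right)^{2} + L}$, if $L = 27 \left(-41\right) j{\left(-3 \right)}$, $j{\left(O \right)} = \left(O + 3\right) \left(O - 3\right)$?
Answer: $\frac{1}{28900} \approx 3.4602 \cdot 10^{-5}$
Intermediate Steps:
$j{\left(O \right)} = \left(-3 + O\right) \left(3 + O\right)$ ($j{\left(O \right)} = \left(3 + O\right) \left(-3 + O\right) = \left(-3 + O\right) \left(3 + O\right)$)
$L = 0$ ($L = 27 \left(-41\right) \left(-9 + \left(-3\right)^{2}\right) = - 1107 \left(-9 + 9\right) = \left(-1107\right) 0 = 0$)
$\frac{1}{\left(120 + 50\right)^{2} + L} = \frac{1}{\left(120 + 50\right)^{2} + 0} = \frac{1}{170^{2} + 0} = \frac{1}{28900 + 0} = \frac{1}{28900}$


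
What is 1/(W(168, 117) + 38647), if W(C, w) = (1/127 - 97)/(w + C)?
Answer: 12065/466271949 ≈ 2.5875e-5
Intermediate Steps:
W(C, w) = -12318/(127*(C + w)) (W(C, w) = (1/127 - 97)/(C + w) = -12318/(127*(C + w)))
1/(W(168, 117) + 38647) = 1/(-12318/(127*168 + 127*117) + 38647) = 1/(-12318/(21336 + 14859) + 38647) = 1/(-12318/36195 + 38647) = 1/(-12318*1/36195 + 38647) = 1/(-4106/12065 + 38647) = 1/(466271949/12065) = 12065/466271949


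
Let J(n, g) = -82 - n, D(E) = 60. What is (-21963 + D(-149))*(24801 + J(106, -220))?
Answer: -539098539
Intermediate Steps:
(-21963 + D(-149))*(24801 + J(106, -220)) = (-21963 + 60)*(24801 + (-82 - 1*106)) = -21903*(24801 + (-82 - 106)) = -21903*(24801 - 188) = -21903*24613 = -539098539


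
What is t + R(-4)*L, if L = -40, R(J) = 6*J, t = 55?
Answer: 1015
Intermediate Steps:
t + R(-4)*L = 55 + (6*(-4))*(-40) = 55 - 24*(-40) = 55 + 960 = 1015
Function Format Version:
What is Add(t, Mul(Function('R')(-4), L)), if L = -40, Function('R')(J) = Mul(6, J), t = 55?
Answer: 1015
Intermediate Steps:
Add(t, Mul(Function('R')(-4), L)) = Add(55, Mul(Mul(6, -4), -40)) = Add(55, Mul(-24, -40)) = Add(55, 960) = 1015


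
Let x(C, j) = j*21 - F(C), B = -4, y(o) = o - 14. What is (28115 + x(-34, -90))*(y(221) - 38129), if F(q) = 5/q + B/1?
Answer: -16909249151/17 ≈ -9.9466e+8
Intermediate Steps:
y(o) = -14 + o
F(q) = -4 + 5/q (F(q) = 5/q - 4/1 = 5/q - 4*1 = 5/q - 4 = -4 + 5/q)
x(C, j) = 4 - 5/C + 21*j (x(C, j) = j*21 - (-4 + 5/C) = 21*j + (4 - 5/C) = 4 - 5/C + 21*j)
(28115 + x(-34, -90))*(y(221) - 38129) = (28115 + (4 - 5/(-34) + 21*(-90)))*((-14 + 221) - 38129) = (28115 + (4 - 5*(-1/34) - 1890))*(207 - 38129) = (28115 + (4 + 5/34 - 1890))*(-37922) = (28115 - 64119/34)*(-37922) = (891791/34)*(-37922) = -16909249151/17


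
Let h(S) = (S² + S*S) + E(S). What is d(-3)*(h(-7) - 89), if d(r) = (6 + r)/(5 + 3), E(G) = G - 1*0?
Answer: ¾ ≈ 0.75000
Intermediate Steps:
E(G) = G (E(G) = G + 0 = G)
h(S) = S + 2*S² (h(S) = (S² + S*S) + S = (S² + S²) + S = 2*S² + S = S + 2*S²)
d(r) = ¾ + r/8 (d(r) = (6 + r)/8 = (6 + r)*(⅛) = ¾ + r/8)
d(-3)*(h(-7) - 89) = (¾ + (⅛)*(-3))*(-7*(1 + 2*(-7)) - 89) = (¾ - 3/8)*(-7*(1 - 14) - 89) = 3*(-7*(-13) - 89)/8 = 3*(91 - 89)/8 = (3/8)*2 = ¾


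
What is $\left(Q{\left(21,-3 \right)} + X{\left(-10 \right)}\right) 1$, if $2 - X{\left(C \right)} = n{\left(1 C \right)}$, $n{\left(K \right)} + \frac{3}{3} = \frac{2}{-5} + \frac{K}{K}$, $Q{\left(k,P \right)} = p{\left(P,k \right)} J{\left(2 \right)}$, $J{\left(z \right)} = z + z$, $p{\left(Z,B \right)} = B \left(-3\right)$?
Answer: $- \frac{1248}{5} \approx -249.6$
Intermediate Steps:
$p{\left(Z,B \right)} = - 3 B$
$J{\left(z \right)} = 2 z$
$Q{\left(k,P \right)} = - 12 k$ ($Q{\left(k,P \right)} = - 3 k 2 \cdot 2 = - 3 k 4 = - 12 k$)
$n{\left(K \right)} = - \frac{2}{5}$ ($n{\left(K \right)} = -1 + \left(\frac{2}{-5} + \frac{K}{K}\right) = -1 + \left(2 \left(- \frac{1}{5}\right) + 1\right) = -1 + \left(- \frac{2}{5} + 1\right) = -1 + \frac{3}{5} = - \frac{2}{5}$)
$X{\left(C \right)} = \frac{12}{5}$ ($X{\left(C \right)} = 2 - - \frac{2}{5} = 2 + \frac{2}{5} = \frac{12}{5}$)
$\left(Q{\left(21,-3 \right)} + X{\left(-10 \right)}\right) 1 = \left(\left(-12\right) 21 + \frac{12}{5}\right) 1 = \left(-252 + \frac{12}{5}\right) 1 = \left(- \frac{1248}{5}\right) 1 = - \frac{1248}{5}$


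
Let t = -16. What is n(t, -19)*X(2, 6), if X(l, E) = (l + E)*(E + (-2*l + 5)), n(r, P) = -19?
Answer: -1064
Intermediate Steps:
X(l, E) = (E + l)*(5 + E - 2*l) (X(l, E) = (E + l)*(E + (5 - 2*l)) = (E + l)*(5 + E - 2*l))
n(t, -19)*X(2, 6) = -19*(6**2 - 2*2**2 + 5*6 + 5*2 - 1*6*2) = -19*(36 - 2*4 + 30 + 10 - 12) = -19*(36 - 8 + 30 + 10 - 12) = -19*56 = -1064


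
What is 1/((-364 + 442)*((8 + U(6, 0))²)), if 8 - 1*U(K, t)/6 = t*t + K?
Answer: 1/31200 ≈ 3.2051e-5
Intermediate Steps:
U(K, t) = 48 - 6*K - 6*t² (U(K, t) = 48 - 6*(t*t + K) = 48 - 6*(t² + K) = 48 - 6*(K + t²) = 48 + (-6*K - 6*t²) = 48 - 6*K - 6*t²)
1/((-364 + 442)*((8 + U(6, 0))²)) = 1/((-364 + 442)*((8 + (48 - 6*6 - 6*0²))²)) = 1/(78*((8 + (48 - 36 - 6*0))²)) = 1/(78*((8 + (48 - 36 + 0))²)) = 1/(78*((8 + 12)²)) = 1/(78*(20²)) = (1/78)/400 = (1/78)*(1/400) = 1/31200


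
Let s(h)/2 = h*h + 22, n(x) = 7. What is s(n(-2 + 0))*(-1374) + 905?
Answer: -194203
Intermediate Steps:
s(h) = 44 + 2*h² (s(h) = 2*(h*h + 22) = 2*(h² + 22) = 2*(22 + h²) = 44 + 2*h²)
s(n(-2 + 0))*(-1374) + 905 = (44 + 2*7²)*(-1374) + 905 = (44 + 2*49)*(-1374) + 905 = (44 + 98)*(-1374) + 905 = 142*(-1374) + 905 = -195108 + 905 = -194203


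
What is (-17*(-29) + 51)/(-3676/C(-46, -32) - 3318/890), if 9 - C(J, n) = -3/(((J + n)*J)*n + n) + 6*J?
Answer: -7923684368160/242172507503 ≈ -32.719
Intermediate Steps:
C(J, n) = 9 - 6*J + 3/(n + J*n*(J + n)) (C(J, n) = 9 - (-3/(((J + n)*J)*n + n) + 6*J) = 9 - (-3/((J*(J + n))*n + n) + 6*J) = 9 - (-3/(J*n*(J + n) + n) + 6*J) = 9 - (-3/(n + J*n*(J + n)) + 6*J) = 9 + (-6*J + 3/(n + J*n*(J + n))) = 9 - 6*J + 3/(n + J*n*(J + n)))
(-17*(-29) + 51)/(-3676/C(-46, -32) - 3318/890) = (-17*(-29) + 51)/(-3676*(-32*(1 + (-46)² - 46*(-32))/(3*(1 + 3*(-32) - 2*(-46)*(-32) - 2*(-32)*(-46)³ - 2*(-46)²*(-32)² + 3*(-46)*(-32)² + 3*(-32)*(-46)²))) - 3318/890) = (493 + 51)/(-3676*(-32*(1 + 2116 + 1472)/(3*(1 - 96 - 2944 - 2*(-32)*(-97336) - 2*2116*1024 + 3*(-46)*1024 + 3*(-32)*2116))) - 3318*1/890) = 544/(-3676*(-114848/(3*(1 - 96 - 2944 - 6229504 - 4333568 - 141312 - 203136))) - 1659/445) = 544/(-3676/(3*(-1/32)*(1/3589)*(-10910559)) - 1659/445) = 544/(-3676/32731677/114848 - 1659/445) = 544/(-3676*114848/32731677 - 1659/445) = 544/(-422181248/32731677 - 1659/445) = 544/(-242172507503/14565596265) = 544*(-14565596265/242172507503) = -7923684368160/242172507503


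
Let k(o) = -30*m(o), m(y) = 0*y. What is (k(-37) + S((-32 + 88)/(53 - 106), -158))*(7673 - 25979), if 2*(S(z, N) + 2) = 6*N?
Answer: 8713656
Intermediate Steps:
m(y) = 0
S(z, N) = -2 + 3*N (S(z, N) = -2 + (6*N)/2 = -2 + 3*N)
k(o) = 0 (k(o) = -30*0 = -5*0 = 0)
(k(-37) + S((-32 + 88)/(53 - 106), -158))*(7673 - 25979) = (0 + (-2 + 3*(-158)))*(7673 - 25979) = (0 + (-2 - 474))*(-18306) = (0 - 476)*(-18306) = -476*(-18306) = 8713656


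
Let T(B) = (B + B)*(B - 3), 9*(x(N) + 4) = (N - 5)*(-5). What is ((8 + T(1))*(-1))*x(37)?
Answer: 784/9 ≈ 87.111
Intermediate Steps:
x(N) = -11/9 - 5*N/9 (x(N) = -4 + ((N - 5)*(-5))/9 = -4 + ((-5 + N)*(-5))/9 = -4 + (25 - 5*N)/9 = -4 + (25/9 - 5*N/9) = -11/9 - 5*N/9)
T(B) = 2*B*(-3 + B) (T(B) = (2*B)*(-3 + B) = 2*B*(-3 + B))
((8 + T(1))*(-1))*x(37) = ((8 + 2*1*(-3 + 1))*(-1))*(-11/9 - 5/9*37) = ((8 + 2*1*(-2))*(-1))*(-11/9 - 185/9) = ((8 - 4)*(-1))*(-196/9) = (4*(-1))*(-196/9) = -4*(-196/9) = 784/9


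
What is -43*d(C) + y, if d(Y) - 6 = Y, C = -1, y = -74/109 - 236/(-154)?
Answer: -1797331/8393 ≈ -214.15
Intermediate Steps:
y = 7164/8393 (y = -74*1/109 - 236*(-1/154) = -74/109 + 118/77 = 7164/8393 ≈ 0.85357)
d(Y) = 6 + Y
-43*d(C) + y = -43*(6 - 1) + 7164/8393 = -43*5 + 7164/8393 = -215 + 7164/8393 = -1797331/8393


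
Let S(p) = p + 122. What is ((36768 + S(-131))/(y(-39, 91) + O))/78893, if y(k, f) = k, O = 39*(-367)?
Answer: -12253/377424112 ≈ -3.2465e-5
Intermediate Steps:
O = -14313
S(p) = 122 + p
((36768 + S(-131))/(y(-39, 91) + O))/78893 = ((36768 + (122 - 131))/(-39 - 14313))/78893 = ((36768 - 9)/(-14352))*(1/78893) = (36759*(-1/14352))*(1/78893) = -12253/4784*1/78893 = -12253/377424112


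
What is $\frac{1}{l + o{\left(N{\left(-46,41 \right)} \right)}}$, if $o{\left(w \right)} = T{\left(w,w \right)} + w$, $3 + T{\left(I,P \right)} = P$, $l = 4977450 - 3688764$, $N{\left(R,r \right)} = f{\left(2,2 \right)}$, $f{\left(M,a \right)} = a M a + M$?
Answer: $\frac{1}{1288703} \approx 7.7597 \cdot 10^{-7}$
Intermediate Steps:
$f{\left(M,a \right)} = M + M a^{2}$ ($f{\left(M,a \right)} = M a a + M = M a^{2} + M = M + M a^{2}$)
$N{\left(R,r \right)} = 10$ ($N{\left(R,r \right)} = 2 \left(1 + 2^{2}\right) = 2 \left(1 + 4\right) = 2 \cdot 5 = 10$)
$l = 1288686$ ($l = 4977450 - 3688764 = 1288686$)
$T{\left(I,P \right)} = -3 + P$
$o{\left(w \right)} = -3 + 2 w$ ($o{\left(w \right)} = \left(-3 + w\right) + w = -3 + 2 w$)
$\frac{1}{l + o{\left(N{\left(-46,41 \right)} \right)}} = \frac{1}{1288686 + \left(-3 + 2 \cdot 10\right)} = \frac{1}{1288686 + \left(-3 + 20\right)} = \frac{1}{1288686 + 17} = \frac{1}{1288703}$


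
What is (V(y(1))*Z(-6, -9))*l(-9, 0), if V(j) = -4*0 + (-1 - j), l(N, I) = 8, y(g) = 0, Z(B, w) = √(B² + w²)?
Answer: -24*√13 ≈ -86.533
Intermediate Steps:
V(j) = -1 - j (V(j) = 0 + (-1 - j) = -1 - j)
(V(y(1))*Z(-6, -9))*l(-9, 0) = ((-1 - 1*0)*√((-6)² + (-9)²))*8 = ((-1 + 0)*√(36 + 81))*8 = -√117*8 = -3*√13*8 = -24*√13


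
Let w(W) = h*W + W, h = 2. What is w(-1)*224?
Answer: -672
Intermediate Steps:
w(W) = 3*W (w(W) = 2*W + W = 3*W)
w(-1)*224 = (3*(-1))*224 = -3*224 = -672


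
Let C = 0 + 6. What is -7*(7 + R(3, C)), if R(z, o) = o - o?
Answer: -49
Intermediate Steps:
C = 6
R(z, o) = 0
-7*(7 + R(3, C)) = -7*(7 + 0) = -7*7 = -49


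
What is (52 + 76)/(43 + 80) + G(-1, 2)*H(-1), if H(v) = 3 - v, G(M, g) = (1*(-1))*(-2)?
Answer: 1112/123 ≈ 9.0406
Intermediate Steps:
G(M, g) = 2 (G(M, g) = -1*(-2) = 2)
(52 + 76)/(43 + 80) + G(-1, 2)*H(-1) = (52 + 76)/(43 + 80) + 2*(3 - 1*(-1)) = 128/123 + 2*(3 + 1) = 128*(1/123) + 2*4 = 128/123 + 8 = 1112/123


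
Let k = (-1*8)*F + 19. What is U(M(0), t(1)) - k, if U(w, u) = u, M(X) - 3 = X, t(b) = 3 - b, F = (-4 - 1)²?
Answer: 183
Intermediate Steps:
F = 25 (F = (-5)² = 25)
M(X) = 3 + X
k = -181 (k = -1*8*25 + 19 = -8*25 + 19 = -200 + 19 = -181)
U(M(0), t(1)) - k = (3 - 1*1) - 1*(-181) = (3 - 1) + 181 = 2 + 181 = 183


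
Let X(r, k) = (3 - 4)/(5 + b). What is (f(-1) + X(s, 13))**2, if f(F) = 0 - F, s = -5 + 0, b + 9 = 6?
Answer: 1/4 ≈ 0.25000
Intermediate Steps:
b = -3 (b = -9 + 6 = -3)
s = -5
f(F) = -F
X(r, k) = -1/2 (X(r, k) = (3 - 4)/(5 - 3) = -1/2)
(f(-1) + X(s, 13))**2 = (-1*(-1) - 1/2)**2 = (1 - 1/2)**2 = (1/2)**2 = 1/4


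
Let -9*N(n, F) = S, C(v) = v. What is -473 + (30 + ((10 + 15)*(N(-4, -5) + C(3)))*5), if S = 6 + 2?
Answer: -1612/9 ≈ -179.11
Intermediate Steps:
S = 8
N(n, F) = -8/9 (N(n, F) = -1/9*8 = -8/9)
-473 + (30 + ((10 + 15)*(N(-4, -5) + C(3)))*5) = -473 + (30 + ((10 + 15)*(-8/9 + 3))*5) = -473 + (30 + (25*(19/9))*5) = -473 + (30 + (475/9)*5) = -473 + (30 + 2375/9) = -473 + 2645/9 = -1612/9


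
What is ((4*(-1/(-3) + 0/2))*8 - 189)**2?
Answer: 286225/9 ≈ 31803.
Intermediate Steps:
((4*(-1/(-3) + 0/2))*8 - 189)**2 = ((4*(-1*(-1/3) + 0*(1/2)))*8 - 189)**2 = ((4*(1/3 + 0))*8 - 189)**2 = ((4*(1/3))*8 - 189)**2 = ((4/3)*8 - 189)**2 = (32/3 - 189)**2 = (-535/3)**2 = 286225/9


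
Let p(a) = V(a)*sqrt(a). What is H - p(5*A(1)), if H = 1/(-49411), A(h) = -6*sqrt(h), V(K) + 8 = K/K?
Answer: -1/49411 + 7*I*sqrt(30) ≈ -2.0238e-5 + 38.341*I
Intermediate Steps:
V(K) = -7 (V(K) = -8 + K/K = -8 + 1 = -7)
H = -1/49411 ≈ -2.0238e-5
p(a) = -7*sqrt(a)
H - p(5*A(1)) = -1/49411 - (-7)*sqrt(5*(-6*sqrt(1))) = -1/49411 - (-7)*sqrt(5*(-6*1)) = -1/49411 - (-7)*sqrt(5*(-6)) = -1/49411 - (-7)*sqrt(-30) = -1/49411 - (-7)*I*sqrt(30) = -1/49411 + 7*I*sqrt(30)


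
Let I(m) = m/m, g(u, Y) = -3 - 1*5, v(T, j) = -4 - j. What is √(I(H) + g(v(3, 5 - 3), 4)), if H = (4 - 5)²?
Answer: I*√7 ≈ 2.6458*I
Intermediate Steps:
H = 1 (H = (-1)² = 1)
g(u, Y) = -8 (g(u, Y) = -3 - 5 = -8)
I(m) = 1
√(I(H) + g(v(3, 5 - 3), 4)) = √(1 - 8) = √(-7) = I*√7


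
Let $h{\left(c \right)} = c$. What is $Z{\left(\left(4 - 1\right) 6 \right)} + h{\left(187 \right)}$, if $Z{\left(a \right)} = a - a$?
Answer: $187$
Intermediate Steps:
$Z{\left(a \right)} = 0$
$Z{\left(\left(4 - 1\right) 6 \right)} + h{\left(187 \right)} = 0 + 187 = 187$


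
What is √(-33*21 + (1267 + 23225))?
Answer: √23799 ≈ 154.27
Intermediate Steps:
√(-33*21 + (1267 + 23225)) = √(-693 + 24492) = √23799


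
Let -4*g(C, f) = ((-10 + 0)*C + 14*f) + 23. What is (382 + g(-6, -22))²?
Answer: 3073009/16 ≈ 1.9206e+5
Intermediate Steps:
g(C, f) = -23/4 - 7*f/2 + 5*C/2 (g(C, f) = -(((-10 + 0)*C + 14*f) + 23)/4 = -((-10*C + 14*f) + 23)/4 = -(23 - 10*C + 14*f)/4 = -23/4 - 7*f/2 + 5*C/2)
(382 + g(-6, -22))² = (382 + (-23/4 - 7/2*(-22) + (5/2)*(-6)))² = (382 + (-23/4 + 77 - 15))² = (382 + 225/4)² = (1753/4)² = 3073009/16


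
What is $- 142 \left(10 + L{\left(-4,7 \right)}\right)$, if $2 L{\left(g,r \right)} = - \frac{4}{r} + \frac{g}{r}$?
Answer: $- \frac{9372}{7} \approx -1338.9$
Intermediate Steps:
$L{\left(g,r \right)} = - \frac{2}{r} + \frac{g}{2 r}$ ($L{\left(g,r \right)} = \frac{- \frac{4}{r} + \frac{g}{r}}{2} = - \frac{2}{r} + \frac{g}{2 r}$)
$- 142 \left(10 + L{\left(-4,7 \right)}\right) = - 142 \left(10 + \frac{-4 - 4}{2 \cdot 7}\right) = - 142 \left(10 + \frac{1}{2} \cdot \frac{1}{7} \left(-8\right)\right) = - 142 \left(10 - \frac{4}{7}\right) = \left(-142\right) \frac{66}{7} = - \frac{9372}{7}$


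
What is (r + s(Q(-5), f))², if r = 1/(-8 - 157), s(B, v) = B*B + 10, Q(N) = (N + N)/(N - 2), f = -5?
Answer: 9467484601/65367225 ≈ 144.84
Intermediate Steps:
Q(N) = 2*N/(-2 + N) (Q(N) = (2*N)/(-2 + N) = 2*N/(-2 + N))
s(B, v) = 10 + B² (s(B, v) = B² + 10 = 10 + B²)
r = -1/165 (r = 1/(-165) = -1/165 ≈ -0.0060606)
(r + s(Q(-5), f))² = (-1/165 + (10 + (2*(-5)/(-2 - 5))²))² = (-1/165 + (10 + (2*(-5)/(-7))²))² = (-1/165 + (10 + (2*(-5)*(-⅐))²))² = (-1/165 + (10 + (10/7)²))² = (-1/165 + (10 + 100/49))² = (-1/165 + 590/49)² = (97301/8085)² = 9467484601/65367225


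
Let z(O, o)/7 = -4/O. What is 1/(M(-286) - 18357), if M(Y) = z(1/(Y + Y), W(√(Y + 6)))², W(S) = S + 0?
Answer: 1/256493899 ≈ 3.8987e-9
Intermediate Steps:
W(S) = S
z(O, o) = -28/O (z(O, o) = 7*(-4/O) = -28/O)
M(Y) = 3136*Y² (M(Y) = (-56*Y)² = 3136*Y²)
1/(M(-286) - 18357) = 1/(3136*(-286)² - 18357) = 1/(3136*81796 - 18357) = 1/(256512256 - 18357) = 1/256493899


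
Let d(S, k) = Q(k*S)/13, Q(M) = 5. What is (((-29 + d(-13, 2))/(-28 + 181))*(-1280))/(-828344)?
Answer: -19840/68649009 ≈ -0.00028901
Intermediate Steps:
d(S, k) = 5/13
(((-29 + d(-13, 2))/(-28 + 181))*(-1280))/(-828344) = (((-29 + 5/13)/(-28 + 181))*(-1280))/(-828344) = (-372/13/153*(-1280))*(-1/828344) = (-372/13*1/153*(-1280))*(-1/828344) = -124/663*(-1280)*(-1/828344) = (158720/663)*(-1/828344) = -19840/68649009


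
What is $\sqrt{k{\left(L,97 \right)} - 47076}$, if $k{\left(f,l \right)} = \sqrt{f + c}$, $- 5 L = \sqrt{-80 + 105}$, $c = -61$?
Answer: $\sqrt{-47076 + i \sqrt{62}} \approx 0.018 + 216.97 i$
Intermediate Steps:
$L = -1$ ($L = - \frac{\sqrt{-80 + 105}}{5} = - \frac{\sqrt{25}}{5} = \left(- \frac{1}{5}\right) 5 = -1$)
$k{\left(f,l \right)} = \sqrt{-61 + f}$ ($k{\left(f,l \right)} = \sqrt{f - 61} = \sqrt{-61 + f}$)
$\sqrt{k{\left(L,97 \right)} - 47076} = \sqrt{\sqrt{-61 - 1} - 47076} = \sqrt{\sqrt{-62} - 47076} = \sqrt{i \sqrt{62} - 47076} = \sqrt{-47076 + i \sqrt{62}}$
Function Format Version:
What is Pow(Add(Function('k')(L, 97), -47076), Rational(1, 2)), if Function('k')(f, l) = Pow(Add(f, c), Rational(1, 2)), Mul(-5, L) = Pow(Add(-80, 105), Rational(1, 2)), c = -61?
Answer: Pow(Add(-47076, Mul(I, Pow(62, Rational(1, 2)))), Rational(1, 2)) ≈ Add(0.018, Mul(216.97, I))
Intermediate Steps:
L = -1 (L = Mul(Rational(-1, 5), Pow(Add(-80, 105), Rational(1, 2))) = Mul(Rational(-1, 5), Pow(25, Rational(1, 2))) = Mul(Rational(-1, 5), 5) = -1)
Function('k')(f, l) = Pow(Add(-61, f), Rational(1, 2)) (Function('k')(f, l) = Pow(Add(f, -61), Rational(1, 2)) = Pow(Add(-61, f), Rational(1, 2)))
Pow(Add(Function('k')(L, 97), -47076), Rational(1, 2)) = Pow(Add(Pow(Add(-61, -1), Rational(1, 2)), -47076), Rational(1, 2)) = Pow(Add(Pow(-62, Rational(1, 2)), -47076), Rational(1, 2)) = Pow(Add(Mul(I, Pow(62, Rational(1, 2))), -47076), Rational(1, 2)) = Pow(Add(-47076, Mul(I, Pow(62, Rational(1, 2)))), Rational(1, 2))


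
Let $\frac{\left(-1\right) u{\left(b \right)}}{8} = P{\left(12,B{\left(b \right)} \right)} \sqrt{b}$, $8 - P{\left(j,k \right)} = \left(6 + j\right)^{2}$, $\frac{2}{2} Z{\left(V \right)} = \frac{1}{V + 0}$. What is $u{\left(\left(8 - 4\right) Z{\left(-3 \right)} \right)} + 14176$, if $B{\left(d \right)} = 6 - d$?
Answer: $14176 + \frac{5056 i \sqrt{3}}{3} \approx 14176.0 + 2919.1 i$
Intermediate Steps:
$Z{\left(V \right)} = \frac{1}{V}$ ($Z{\left(V \right)} = \frac{1}{V + 0} = \frac{1}{V}$)
$P{\left(j,k \right)} = 8 - \left(6 + j\right)^{2}$
$u{\left(b \right)} = 2528 \sqrt{b}$ ($u{\left(b \right)} = - 8 \left(8 - \left(6 + 12\right)^{2}\right) \sqrt{b} = - 8 \left(8 - 18^{2}\right) \sqrt{b} = - 8 \left(8 - 324\right) \sqrt{b} = - 8 \left(- 316 \sqrt{b}\right) = 2528 \sqrt{b}$)
$u{\left(\left(8 - 4\right) Z{\left(-3 \right)} \right)} + 14176 = 2528 \sqrt{\frac{8 - 4}{-3}} + 14176 = 2528 \sqrt{4 \left(- \frac{1}{3}\right)} + 14176 = 2528 \sqrt{- \frac{4}{3}} + 14176 = 2528 \frac{2 i \sqrt{3}}{3} + 14176 = \frac{5056 i \sqrt{3}}{3} + 14176 = 14176 + \frac{5056 i \sqrt{3}}{3}$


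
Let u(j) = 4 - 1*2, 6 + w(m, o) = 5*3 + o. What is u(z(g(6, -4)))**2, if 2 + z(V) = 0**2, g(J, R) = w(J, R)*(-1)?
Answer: 4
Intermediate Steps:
w(m, o) = 9 + o (w(m, o) = -6 + (5*3 + o) = -6 + (15 + o) = 9 + o)
g(J, R) = -9 - R (g(J, R) = (9 + R)*(-1) = -9 - R)
z(V) = -2 (z(V) = -2 + 0**2 = -2 + 0 = -2)
u(j) = 2 (u(j) = 4 - 2 = 2)
u(z(g(6, -4)))**2 = 2**2 = 4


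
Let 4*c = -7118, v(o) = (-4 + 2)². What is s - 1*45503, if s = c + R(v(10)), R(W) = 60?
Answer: -94445/2 ≈ -47223.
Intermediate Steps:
v(o) = 4 (v(o) = (-2)² = 4)
c = -3559/2 (c = (¼)*(-7118) = -3559/2 ≈ -1779.5)
s = -3439/2 (s = -3559/2 + 60 = -3439/2 ≈ -1719.5)
s - 1*45503 = -3439/2 - 1*45503 = -3439/2 - 45503 = -94445/2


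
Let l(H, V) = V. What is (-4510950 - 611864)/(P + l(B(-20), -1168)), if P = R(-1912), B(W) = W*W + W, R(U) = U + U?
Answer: 2561407/2496 ≈ 1026.2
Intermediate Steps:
R(U) = 2*U
B(W) = W + W**2 (B(W) = W**2 + W = W + W**2)
P = -3824 (P = 2*(-1912) = -3824)
(-4510950 - 611864)/(P + l(B(-20), -1168)) = (-4510950 - 611864)/(-3824 - 1168) = -5122814/(-4992) = -5122814*(-1/4992) = 2561407/2496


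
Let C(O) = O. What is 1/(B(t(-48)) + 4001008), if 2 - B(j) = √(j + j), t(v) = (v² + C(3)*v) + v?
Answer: 666835/2668013502646 + 2*√66/4002020253969 ≈ 2.4994e-7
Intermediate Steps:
t(v) = v² + 4*v (t(v) = (v² + 3*v) + v = v² + 4*v)
B(j) = 2 - √2*√j (B(j) = 2 - √(j + j) = 2 - √(2*j) = 2 - √2*√j)
1/(B(t(-48)) + 4001008) = 1/((2 - √2*√(-48*(4 - 48))) + 4001008) = 1/((2 - √2*√(-48*(-44))) + 4001008) = 1/((2 - √2*√2112) + 4001008) = 1/((2 - √2*8*√33) + 4001008) = 1/((2 - 8*√66) + 4001008) = 1/(4001010 - 8*√66)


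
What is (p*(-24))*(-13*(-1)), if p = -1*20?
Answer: 6240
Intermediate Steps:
p = -20
(p*(-24))*(-13*(-1)) = (-20*(-24))*(-13*(-1)) = 480*13 = 6240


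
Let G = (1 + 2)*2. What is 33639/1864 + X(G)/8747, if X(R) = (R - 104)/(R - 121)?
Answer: 33837820967/1875006920 ≈ 18.047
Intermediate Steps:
G = 6 (G = 3*2 = 6)
X(R) = (-104 + R)/(-121 + R)
33639/1864 + X(G)/8747 = 33639/1864 + ((-104 + 6)/(-121 + 6))/8747 = 33639*(1/1864) + (-98/(-115))*(1/8747) = 33639/1864 - 1/115*(-98)*(1/8747) = 33639/1864 + (98/115)*(1/8747) = 33639/1864 + 98/1005905 = 33837820967/1875006920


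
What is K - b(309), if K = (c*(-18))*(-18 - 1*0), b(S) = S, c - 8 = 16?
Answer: 7467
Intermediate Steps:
c = 24 (c = 8 + 16 = 24)
K = 7776 (K = (24*(-18))*(-18 - 1*0) = -432*(-18 + 0) = -432*(-18) = 7776)
K - b(309) = 7776 - 1*309 = 7776 - 309 = 7467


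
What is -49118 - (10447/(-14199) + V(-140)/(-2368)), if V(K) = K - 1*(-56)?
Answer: -412870590899/8405808 ≈ -49117.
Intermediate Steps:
V(K) = 56 + K (V(K) = K + 56 = 56 + K)
-49118 - (10447/(-14199) + V(-140)/(-2368)) = -49118 - (10447/(-14199) + (56 - 140)/(-2368)) = -49118 - (10447*(-1/14199) - 84*(-1/2368)) = -49118 - (-10447/14199 + 21/592) = -49118 - 1*(-5886445/8405808) = -49118 + 5886445/8405808 = -412870590899/8405808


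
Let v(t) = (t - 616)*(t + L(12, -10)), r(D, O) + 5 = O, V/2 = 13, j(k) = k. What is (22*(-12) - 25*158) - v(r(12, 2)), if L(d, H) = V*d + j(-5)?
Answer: 183962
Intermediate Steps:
V = 26 (V = 2*13 = 26)
r(D, O) = -5 + O
L(d, H) = -5 + 26*d (L(d, H) = 26*d - 5 = -5 + 26*d)
v(t) = (-616 + t)*(307 + t) (v(t) = (t - 616)*(t + (-5 + 26*12)) = (-616 + t)*(t + (-5 + 312)) = (-616 + t)*(t + 307) = (-616 + t)*(307 + t))
(22*(-12) - 25*158) - v(r(12, 2)) = (22*(-12) - 25*158) - (-189112 + (-5 + 2)² - 309*(-5 + 2)) = (-264 - 3950) - (-189112 + (-3)² - 309*(-3)) = -4214 - (-189112 + 9 + 927) = -4214 - 1*(-188176) = -4214 + 188176 = 183962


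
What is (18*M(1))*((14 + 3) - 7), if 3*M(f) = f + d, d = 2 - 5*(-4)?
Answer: 1380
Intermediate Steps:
d = 22 (d = 2 + 20 = 22)
M(f) = 22/3 + f/3 (M(f) = (f + 22)/3 = (22 + f)/3 = 22/3 + f/3)
(18*M(1))*((14 + 3) - 7) = (18*(22/3 + (1/3)*1))*((14 + 3) - 7) = (18*(22/3 + 1/3))*(17 - 7) = (18*(23/3))*10 = 138*10 = 1380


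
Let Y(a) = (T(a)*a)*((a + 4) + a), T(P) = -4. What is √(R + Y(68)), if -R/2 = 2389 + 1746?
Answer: 15*I*√206 ≈ 215.29*I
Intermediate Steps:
R = -8270 (R = -2*(2389 + 1746) = -2*4135 = -8270)
Y(a) = -4*a*(4 + 2*a) (Y(a) = (-4*a)*((a + 4) + a) = (-4*a)*((4 + a) + a) = (-4*a)*(4 + 2*a) = -4*a*(4 + 2*a))
√(R + Y(68)) = √(-8270 - 8*68*(2 + 68)) = √(-8270 - 8*68*70) = √(-8270 - 38080) = √(-46350) = 15*I*√206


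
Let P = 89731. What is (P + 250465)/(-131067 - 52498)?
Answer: -340196/183565 ≈ -1.8533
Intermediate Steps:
(P + 250465)/(-131067 - 52498) = (89731 + 250465)/(-131067 - 52498) = 340196/(-183565) = 340196*(-1/183565) = -340196/183565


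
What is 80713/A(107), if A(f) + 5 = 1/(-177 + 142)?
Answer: -2824955/176 ≈ -16051.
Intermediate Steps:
A(f) = -176/35 (A(f) = -5 + 1/(-177 + 142) = -5 + 1/(-35) = -5 - 1/35 = -176/35)
80713/A(107) = 80713/(-176/35) = 80713*(-35/176) = -2824955/176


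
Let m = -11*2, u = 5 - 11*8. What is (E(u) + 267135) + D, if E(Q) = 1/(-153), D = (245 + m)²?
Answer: 48480191/153 ≈ 3.1686e+5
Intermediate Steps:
u = -83 (u = 5 - 88 = -83)
m = -22
D = 49729 (D = (245 - 22)² = 223² = 49729)
E(Q) = -1/153
(E(u) + 267135) + D = (-1/153 + 267135) + 49729 = 40871654/153 + 49729 = 48480191/153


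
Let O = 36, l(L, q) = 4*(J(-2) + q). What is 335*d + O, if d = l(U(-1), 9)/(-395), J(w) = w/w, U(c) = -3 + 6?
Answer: 164/79 ≈ 2.0760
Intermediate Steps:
U(c) = 3
J(w) = 1
l(L, q) = 4 + 4*q (l(L, q) = 4*(1 + q) = 4 + 4*q)
d = -8/79 (d = (4 + 4*9)/(-395) = (4 + 36)*(-1/395) = 40*(-1/395) = -8/79 ≈ -0.10127)
335*d + O = 335*(-8/79) + 36 = -2680/79 + 36 = 164/79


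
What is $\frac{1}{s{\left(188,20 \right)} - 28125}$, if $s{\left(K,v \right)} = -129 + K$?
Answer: $- \frac{1}{28066} \approx -3.563 \cdot 10^{-5}$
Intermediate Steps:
$\frac{1}{s{\left(188,20 \right)} - 28125} = \frac{1}{\left(-129 + 188\right) - 28125} = \frac{1}{59 - 28125} = \frac{1}{-28066} = - \frac{1}{28066}$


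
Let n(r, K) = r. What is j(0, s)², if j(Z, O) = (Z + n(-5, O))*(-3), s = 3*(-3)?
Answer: 225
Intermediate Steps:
s = -9
j(Z, O) = 15 - 3*Z (j(Z, O) = (Z - 5)*(-3) = (-5 + Z)*(-3) = 15 - 3*Z)
j(0, s)² = (15 - 3*0)² = (15 + 0)² = 15² = 225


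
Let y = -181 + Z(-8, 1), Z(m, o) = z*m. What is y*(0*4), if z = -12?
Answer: 0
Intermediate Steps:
Z(m, o) = -12*m
y = -85 (y = -181 - 12*(-8) = -181 + 96 = -85)
y*(0*4) = -0*4 = -85*0 = 0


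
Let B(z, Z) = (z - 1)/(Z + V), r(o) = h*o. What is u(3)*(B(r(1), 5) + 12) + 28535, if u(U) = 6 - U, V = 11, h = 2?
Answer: 457139/16 ≈ 28571.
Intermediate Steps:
r(o) = 2*o
B(z, Z) = (-1 + z)/(11 + Z) (B(z, Z) = (z - 1)/(Z + 11) = (-1 + z)/(11 + Z))
u(3)*(B(r(1), 5) + 12) + 28535 = (6 - 1*3)*((-1 + 2*1)/(11 + 5) + 12) + 28535 = (6 - 3)*((-1 + 2)/16 + 12) + 28535 = 3*((1/16)*1 + 12) + 28535 = 3*(1/16 + 12) + 28535 = 3*(193/16) + 28535 = 579/16 + 28535 = 457139/16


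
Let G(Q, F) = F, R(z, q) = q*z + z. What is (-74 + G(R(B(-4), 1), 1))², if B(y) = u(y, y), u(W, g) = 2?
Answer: 5329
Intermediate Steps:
B(y) = 2
R(z, q) = z + q*z
(-74 + G(R(B(-4), 1), 1))² = (-74 + 1)² = (-73)² = 5329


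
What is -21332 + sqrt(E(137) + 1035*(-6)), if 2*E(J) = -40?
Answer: -21332 + I*sqrt(6230) ≈ -21332.0 + 78.93*I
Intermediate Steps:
E(J) = -20 (E(J) = (1/2)*(-40) = -20)
-21332 + sqrt(E(137) + 1035*(-6)) = -21332 + sqrt(-20 + 1035*(-6)) = -21332 + sqrt(-20 - 6210) = -21332 + sqrt(-6230) = -21332 + I*sqrt(6230)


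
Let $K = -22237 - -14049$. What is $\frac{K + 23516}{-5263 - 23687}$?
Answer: $- \frac{7664}{14475} \approx -0.52946$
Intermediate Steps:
$K = -8188$ ($K = -22237 + 14049 = -8188$)
$\frac{K + 23516}{-5263 - 23687} = \frac{-8188 + 23516}{-5263 - 23687} = \frac{15328}{-28950} = 15328 \left(- \frac{1}{28950}\right) = - \frac{7664}{14475}$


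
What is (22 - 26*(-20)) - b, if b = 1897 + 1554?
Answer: -2909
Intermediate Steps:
b = 3451
(22 - 26*(-20)) - b = (22 - 26*(-20)) - 1*3451 = (22 + 520) - 3451 = 542 - 3451 = -2909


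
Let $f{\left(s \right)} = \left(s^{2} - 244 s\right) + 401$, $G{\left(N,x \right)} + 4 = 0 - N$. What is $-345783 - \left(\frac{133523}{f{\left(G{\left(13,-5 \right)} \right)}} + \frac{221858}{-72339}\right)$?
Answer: $- \frac{121024365133499}{349976082} \approx -3.4581 \cdot 10^{5}$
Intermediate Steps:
$G{\left(N,x \right)} = -4 - N$ ($G{\left(N,x \right)} = -4 + \left(0 - N\right) = -4 - N$)
$f{\left(s \right)} = 401 + s^{2} - 244 s$
$-345783 - \left(\frac{133523}{f{\left(G{\left(13,-5 \right)} \right)}} + \frac{221858}{-72339}\right) = -345783 - \left(\frac{133523}{401 + \left(-4 - 13\right)^{2} - 244 \left(-4 - 13\right)} + \frac{221858}{-72339}\right) = -345783 - \left(\frac{133523}{401 + \left(-4 - 13\right)^{2} - 244 \left(-4 - 13\right)} + 221858 \left(- \frac{1}{72339}\right)\right) = -345783 - \left(\frac{133523}{401 + \left(-17\right)^{2} - -4148} - \frac{221858}{72339}\right) = -345783 - \left(\frac{133523}{401 + 289 + 4148} - \frac{221858}{72339}\right) = -345783 - \left(\frac{133523}{4838} - \frac{221858}{72339}\right) = -345783 - \frac{8585571293}{349976082} = - \frac{121024365133499}{349976082}$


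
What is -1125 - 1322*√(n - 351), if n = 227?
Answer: -1125 - 2644*I*√31 ≈ -1125.0 - 14721.0*I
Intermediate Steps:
-1125 - 1322*√(n - 351) = -1125 - 1322*√(227 - 351) = -1125 - 2644*I*√31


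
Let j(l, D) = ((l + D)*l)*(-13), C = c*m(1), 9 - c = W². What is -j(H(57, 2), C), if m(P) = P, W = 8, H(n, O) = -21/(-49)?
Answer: -14898/49 ≈ -304.04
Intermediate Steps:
H(n, O) = 3/7 (H(n, O) = -21*(-1/49) = 3/7)
c = -55 (c = 9 - 1*8² = 9 - 1*64 = 9 - 64 = -55)
C = -55 (C = -55*1 = -55)
j(l, D) = -13*l*(D + l) (j(l, D) = ((D + l)*l)*(-13) = (l*(D + l))*(-13) = -13*l*(D + l))
-j(H(57, 2), C) = -(-13)*3*(-55 + 3/7)/7 = -(-13)*3*(-382)/(7*7) = -1*14898/49 = -14898/49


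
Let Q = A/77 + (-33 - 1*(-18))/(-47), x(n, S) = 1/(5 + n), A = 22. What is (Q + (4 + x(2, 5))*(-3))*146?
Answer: -567940/329 ≈ -1726.3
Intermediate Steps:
Q = 199/329 (Q = 22/77 + (-33 - 1*(-18))/(-47) = 22*(1/77) + (-33 + 18)*(-1/47) = 2/7 - 15*(-1/47) = 2/7 + 15/47 = 199/329 ≈ 0.60486)
(Q + (4 + x(2, 5))*(-3))*146 = (199/329 + (4 + 1/(5 + 2))*(-3))*146 = (199/329 + (4 + 1/7)*(-3))*146 = (199/329 + (29/7)*(-3))*146 = (199/329 - 87/7)*146 = -3890/329*146 = -567940/329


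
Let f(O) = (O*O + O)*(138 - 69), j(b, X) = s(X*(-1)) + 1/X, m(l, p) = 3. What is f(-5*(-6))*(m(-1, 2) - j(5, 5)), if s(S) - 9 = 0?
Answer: -397854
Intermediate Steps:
s(S) = 9 (s(S) = 9 + 0 = 9)
j(b, X) = 9 + 1/X
f(O) = 69*O + 69*O² (f(O) = (O² + O)*69 = (O + O²)*69 = 69*O + 69*O²)
f(-5*(-6))*(m(-1, 2) - j(5, 5)) = (69*(-5*(-6))*(1 - 5*(-6)))*(3 - (9 + 1/5)) = (69*30*(1 + 30))*(3 - (9 + ⅕)) = (69*30*31)*(3 - 1*46/5) = 64170*(3 - 46/5) = 64170*(-31/5) = -397854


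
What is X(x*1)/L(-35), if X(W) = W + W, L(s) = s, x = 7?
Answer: -2/5 ≈ -0.40000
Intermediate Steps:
X(W) = 2*W
X(x*1)/L(-35) = (2*(7*1))/(-35) = (2*7)*(-1/35) = 14*(-1/35) = -2/5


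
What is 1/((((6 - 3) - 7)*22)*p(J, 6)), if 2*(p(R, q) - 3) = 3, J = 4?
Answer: -1/396 ≈ -0.0025253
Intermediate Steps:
p(R, q) = 9/2 (p(R, q) = 3 + (1/2)*3 = 3 + 3/2 = 9/2)
1/((((6 - 3) - 7)*22)*p(J, 6)) = 1/((((6 - 3) - 7)*22)*(9/2)) = 1/(((3 - 7)*22)*(9/2)) = 1/(-4*22*(9/2)) = 1/(-88*9/2) = 1/(-396) = -1/396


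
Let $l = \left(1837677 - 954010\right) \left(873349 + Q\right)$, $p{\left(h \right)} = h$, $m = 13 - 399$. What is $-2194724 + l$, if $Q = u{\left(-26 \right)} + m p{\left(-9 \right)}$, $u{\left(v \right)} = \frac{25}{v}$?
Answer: $\frac{20145229143967}{26} \approx 7.7482 \cdot 10^{11}$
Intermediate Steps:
$m = -386$ ($m = 13 - 399 = -386$)
$Q = \frac{90299}{26}$ ($Q = \frac{25}{-26} - -3474 = 25 \left(- \frac{1}{26}\right) + 3474 = - \frac{25}{26} + 3474 = \frac{90299}{26} \approx 3473.0$)
$l = \frac{20145286206791}{26}$ ($l = \left(1837677 - 954010\right) \left(873349 + \frac{90299}{26}\right) = 883667 \cdot \frac{22797373}{26} = \frac{20145286206791}{26} \approx 7.7482 \cdot 10^{11}$)
$-2194724 + l = -2194724 + \frac{20145286206791}{26} = \frac{20145229143967}{26}$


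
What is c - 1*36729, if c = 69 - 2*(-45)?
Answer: -36570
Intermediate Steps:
c = 159 (c = 69 + 90 = 159)
c - 1*36729 = 159 - 1*36729 = 159 - 36729 = -36570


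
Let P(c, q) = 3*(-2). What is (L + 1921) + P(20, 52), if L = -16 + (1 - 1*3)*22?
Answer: 1855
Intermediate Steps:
P(c, q) = -6
L = -60 (L = -16 + (1 - 3)*22 = -16 - 2*22 = -16 - 44 = -60)
(L + 1921) + P(20, 52) = (-60 + 1921) - 6 = 1861 - 6 = 1855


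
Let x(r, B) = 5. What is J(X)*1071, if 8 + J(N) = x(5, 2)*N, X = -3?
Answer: -24633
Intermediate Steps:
J(N) = -8 + 5*N
J(X)*1071 = (-8 + 5*(-3))*1071 = (-8 - 15)*1071 = -23*1071 = -24633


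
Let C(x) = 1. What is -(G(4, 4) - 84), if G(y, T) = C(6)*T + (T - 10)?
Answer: 86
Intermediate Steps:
G(y, T) = -10 + 2*T (G(y, T) = 1*T + (T - 10) = T + (-10 + T) = -10 + 2*T)
-(G(4, 4) - 84) = -((-10 + 2*4) - 84) = -((-10 + 8) - 84) = -(-2 - 84) = -1*(-86) = 86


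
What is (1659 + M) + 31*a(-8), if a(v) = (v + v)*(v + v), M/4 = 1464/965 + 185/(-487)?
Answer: 4511355997/469955 ≈ 9599.5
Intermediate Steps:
M = 2137772/469955 (M = 4*(1464/965 + 185/(-487)) = 4*(1464*(1/965) + 185*(-1/487)) = 4*(1464/965 - 185/487) = 4*(534443/469955) = 2137772/469955 ≈ 4.5489)
a(v) = 4*v² (a(v) = (2*v)*(2*v) = 4*v²)
(1659 + M) + 31*a(-8) = (1659 + 2137772/469955) + 31*(4*(-8)²) = 781793117/469955 + 31*(4*64) = 781793117/469955 + 31*256 = 781793117/469955 + 7936 = 4511355997/469955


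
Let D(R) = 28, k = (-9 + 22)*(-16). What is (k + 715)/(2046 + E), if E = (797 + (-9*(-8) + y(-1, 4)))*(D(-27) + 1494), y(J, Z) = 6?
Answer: 507/1333796 ≈ 0.00038012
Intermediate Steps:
k = -208 (k = 13*(-16) = -208)
E = 1331750 (E = (797 + (-9*(-8) + 6))*(28 + 1494) = (797 + (72 + 6))*1522 = (797 + 78)*1522 = 875*1522 = 1331750)
(k + 715)/(2046 + E) = (-208 + 715)/(2046 + 1331750) = 507/1333796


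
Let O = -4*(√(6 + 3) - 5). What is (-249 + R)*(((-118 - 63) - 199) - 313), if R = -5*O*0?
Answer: 172557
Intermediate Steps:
O = 8 (O = -4*(√9 - 5) = -4*(3 - 5) = -4*(-2) = 8)
R = 0 (R = -5*8*0 = -40*0 = 0)
(-249 + R)*(((-118 - 63) - 199) - 313) = (-249 + 0)*(((-118 - 63) - 199) - 313) = -249*((-181 - 199) - 313) = -249*(-380 - 313) = -249*(-693) = 172557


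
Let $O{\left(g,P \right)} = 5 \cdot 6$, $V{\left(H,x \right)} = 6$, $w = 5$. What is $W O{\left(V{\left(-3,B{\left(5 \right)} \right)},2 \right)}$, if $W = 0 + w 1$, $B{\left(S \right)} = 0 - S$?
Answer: $150$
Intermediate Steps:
$B{\left(S \right)} = - S$
$O{\left(g,P \right)} = 30$
$W = 5$ ($W = 0 + 5 \cdot 1 = 0 + 5 = 5$)
$W O{\left(V{\left(-3,B{\left(5 \right)} \right)},2 \right)} = 5 \cdot 30 = 150$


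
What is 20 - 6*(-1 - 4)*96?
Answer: 2900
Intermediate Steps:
20 - 6*(-1 - 4)*96 = 20 - 6*(-5)*96 = 20 + 30*96 = 20 + 2880 = 2900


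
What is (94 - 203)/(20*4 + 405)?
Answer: -109/485 ≈ -0.22474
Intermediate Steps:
(94 - 203)/(20*4 + 405) = -109/(80 + 405) = -109/485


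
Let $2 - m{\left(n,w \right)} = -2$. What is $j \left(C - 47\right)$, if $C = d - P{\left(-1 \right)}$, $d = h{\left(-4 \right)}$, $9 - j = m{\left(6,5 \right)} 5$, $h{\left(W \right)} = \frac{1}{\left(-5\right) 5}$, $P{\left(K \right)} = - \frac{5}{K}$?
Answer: $\frac{14311}{25} \approx 572.44$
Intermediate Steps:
$m{\left(n,w \right)} = 4$ ($m{\left(n,w \right)} = 2 - -2 = 2 + 2 = 4$)
$h{\left(W \right)} = - \frac{1}{25}$ ($h{\left(W \right)} = \left(- \frac{1}{5}\right) \frac{1}{5} = - \frac{1}{25}$)
$j = -11$ ($j = 9 - 4 \cdot 5 = 9 - 20 = -11$)
$d = - \frac{1}{25} \approx -0.04$
$C = - \frac{126}{25}$ ($C = - \frac{1}{25} - - \frac{5}{-1} = - \frac{1}{25} - \left(-5\right) \left(-1\right) = - \frac{1}{25} - 5 = - \frac{126}{25} \approx -5.04$)
$j \left(C - 47\right) = - 11 \left(- \frac{126}{25} - 47\right) = \left(-11\right) \left(- \frac{1301}{25}\right) = \frac{14311}{25}$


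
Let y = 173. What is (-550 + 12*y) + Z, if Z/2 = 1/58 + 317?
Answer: 62641/29 ≈ 2160.0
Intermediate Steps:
Z = 18387/29 (Z = 2*(1/58 + 317) = 2*(18387/58) = 18387/29 ≈ 634.03)
(-550 + 12*y) + Z = (-550 + 12*173) + 18387/29 = (-550 + 2076) + 18387/29 = 1526 + 18387/29 = 62641/29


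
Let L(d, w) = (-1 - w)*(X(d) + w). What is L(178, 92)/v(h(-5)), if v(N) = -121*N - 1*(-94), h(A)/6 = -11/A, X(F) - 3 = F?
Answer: 126945/7516 ≈ 16.890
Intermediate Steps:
X(F) = 3 + F
h(A) = -66/A (h(A) = 6*(-11/A) = -66/A)
L(d, w) = (-1 - w)*(3 + d + w) (L(d, w) = (-1 - w)*((3 + d) + w) = (-1 - w)*(3 + d + w))
v(N) = 94 - 121*N (v(N) = -121*N + 94 = 94 - 121*N)
L(178, 92)/v(h(-5)) = (-3 - 1*178 - 1*92 - 1*92**2 - 1*92*(3 + 178))/(94 - (-7986)/(-5)) = (-3 - 178 - 92 - 1*8464 - 1*92*181)/(94 - (-7986)*(-1)/5) = (-3 - 178 - 92 - 8464 - 16652)/(94 - 121*66/5) = -25389/(94 - 7986/5) = -25389/(-7516/5) = -25389*(-5/7516) = 126945/7516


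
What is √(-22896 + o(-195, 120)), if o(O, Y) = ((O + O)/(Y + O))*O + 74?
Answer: 2*I*√5959 ≈ 154.39*I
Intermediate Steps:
o(O, Y) = 74 + 2*O²/(O + Y) (o(O, Y) = ((2*O)/(O + Y))*O + 74 = (2*O/(O + Y))*O + 74 = 2*O²/(O + Y) + 74 = 74 + 2*O²/(O + Y))
√(-22896 + o(-195, 120)) = √(-22896 + 2*((-195)² + 37*(-195) + 37*120)/(-195 + 120)) = √(-22896 + 2*(38025 - 7215 + 4440)/(-75)) = √(-22896 + 2*(-1/75)*35250) = √(-22896 - 940) = √(-23836) = 2*I*√5959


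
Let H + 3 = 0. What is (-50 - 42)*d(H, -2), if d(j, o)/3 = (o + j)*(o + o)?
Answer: -5520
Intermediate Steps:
H = -3 (H = -3 + 0 = -3)
d(j, o) = 6*o*(j + o) (d(j, o) = 3*((o + j)*(o + o)) = 3*((j + o)*(2*o)) = 3*(2*o*(j + o)) = 6*o*(j + o))
(-50 - 42)*d(H, -2) = (-50 - 42)*(6*(-2)*(-3 - 2)) = -552*(-2)*(-5) = -92*60 = -5520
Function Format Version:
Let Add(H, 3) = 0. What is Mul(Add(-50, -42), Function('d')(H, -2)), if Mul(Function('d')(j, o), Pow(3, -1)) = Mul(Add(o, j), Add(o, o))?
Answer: -5520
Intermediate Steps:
H = -3 (H = Add(-3, 0) = -3)
Function('d')(j, o) = Mul(6, o, Add(j, o)) (Function('d')(j, o) = Mul(3, Mul(Add(o, j), Add(o, o))) = Mul(3, Mul(Add(j, o), Mul(2, o))) = Mul(3, Mul(2, o, Add(j, o))) = Mul(6, o, Add(j, o)))
Mul(Add(-50, -42), Function('d')(H, -2)) = Mul(Add(-50, -42), Mul(6, -2, Add(-3, -2))) = Mul(-92, Mul(6, -2, -5)) = Mul(-92, 60) = -5520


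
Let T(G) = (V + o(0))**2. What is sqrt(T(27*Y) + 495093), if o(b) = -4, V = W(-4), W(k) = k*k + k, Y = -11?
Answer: sqrt(495157) ≈ 703.67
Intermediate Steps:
W(k) = k + k**2 (W(k) = k**2 + k = k + k**2)
V = 12 (V = -4*(1 - 4) = -4*(-3) = 12)
T(G) = 64 (T(G) = (12 - 4)**2 = 8**2 = 64)
sqrt(T(27*Y) + 495093) = sqrt(64 + 495093) = sqrt(495157)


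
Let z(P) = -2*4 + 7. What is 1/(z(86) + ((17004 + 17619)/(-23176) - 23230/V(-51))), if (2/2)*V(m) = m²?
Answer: -60280776/688713679 ≈ -0.087527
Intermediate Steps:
V(m) = m²
z(P) = -1 (z(P) = -8 + 7 = -1)
1/(z(86) + ((17004 + 17619)/(-23176) - 23230/V(-51))) = 1/(-1 + ((17004 + 17619)/(-23176) - 23230/((-51)²))) = 1/(-1 + (34623*(-1/23176) - 23230/2601)) = 1/(-1 + (-34623/23176 - 23230*1/2601)) = 1/(-1 + (-34623/23176 - 23230/2601)) = 1/(-1 - 628432903/60280776) = 1/(-688713679/60280776) = -60280776/688713679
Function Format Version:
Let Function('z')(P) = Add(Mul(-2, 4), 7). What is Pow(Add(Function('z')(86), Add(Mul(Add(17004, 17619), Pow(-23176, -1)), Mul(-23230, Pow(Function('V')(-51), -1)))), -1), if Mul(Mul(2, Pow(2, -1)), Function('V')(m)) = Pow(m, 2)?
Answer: Rational(-60280776, 688713679) ≈ -0.087527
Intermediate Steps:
Function('V')(m) = Pow(m, 2)
Function('z')(P) = -1 (Function('z')(P) = Add(-8, 7) = -1)
Pow(Add(Function('z')(86), Add(Mul(Add(17004, 17619), Pow(-23176, -1)), Mul(-23230, Pow(Function('V')(-51), -1)))), -1) = Pow(Add(-1, Add(Mul(Add(17004, 17619), Pow(-23176, -1)), Mul(-23230, Pow(Pow(-51, 2), -1)))), -1) = Pow(Add(-1, Add(Mul(34623, Rational(-1, 23176)), Mul(-23230, Pow(2601, -1)))), -1) = Pow(Add(-1, Add(Rational(-34623, 23176), Mul(-23230, Rational(1, 2601)))), -1) = Pow(Add(-1, Add(Rational(-34623, 23176), Rational(-23230, 2601))), -1) = Pow(Add(-1, Rational(-628432903, 60280776)), -1) = Pow(Rational(-688713679, 60280776), -1) = Rational(-60280776, 688713679)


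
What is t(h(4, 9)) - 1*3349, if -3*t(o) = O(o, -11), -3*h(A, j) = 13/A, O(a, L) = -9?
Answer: -3346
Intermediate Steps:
h(A, j) = -13/(3*A)
t(o) = 3 (t(o) = -1/3*(-9) = 3)
t(h(4, 9)) - 1*3349 = 3 - 1*3349 = 3 - 3349 = -3346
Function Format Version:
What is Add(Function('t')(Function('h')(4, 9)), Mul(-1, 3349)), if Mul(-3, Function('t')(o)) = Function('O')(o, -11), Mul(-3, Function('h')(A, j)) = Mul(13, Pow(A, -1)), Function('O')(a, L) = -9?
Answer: -3346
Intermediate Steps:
Function('h')(A, j) = Mul(Rational(-13, 3), Pow(A, -1)) (Function('h')(A, j) = Mul(Rational(-1, 3), Mul(13, Pow(A, -1))) = Mul(Rational(-13, 3), Pow(A, -1)))
Function('t')(o) = 3 (Function('t')(o) = Mul(Rational(-1, 3), -9) = 3)
Add(Function('t')(Function('h')(4, 9)), Mul(-1, 3349)) = Add(3, Mul(-1, 3349)) = Add(3, -3349) = -3346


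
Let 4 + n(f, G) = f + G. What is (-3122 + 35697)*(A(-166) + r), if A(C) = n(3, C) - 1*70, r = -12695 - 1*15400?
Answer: -922914900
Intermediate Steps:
n(f, G) = -4 + G + f (n(f, G) = -4 + (f + G) = -4 + (G + f) = -4 + G + f)
r = -28095 (r = -12695 - 15400 = -28095)
A(C) = -71 + C (A(C) = (-4 + C + 3) - 1*70 = (-1 + C) - 70 = -71 + C)
(-3122 + 35697)*(A(-166) + r) = (-3122 + 35697)*((-71 - 166) - 28095) = 32575*(-237 - 28095) = 32575*(-28332) = -922914900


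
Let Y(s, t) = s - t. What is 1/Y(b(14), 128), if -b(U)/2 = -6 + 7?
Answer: -1/130 ≈ -0.0076923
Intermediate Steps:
b(U) = -2 (b(U) = -2*(-6 + 7) = -2*1 = -2)
1/Y(b(14), 128) = 1/(-2 - 1*128) = 1/(-2 - 128) = 1/(-130) = -1/130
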